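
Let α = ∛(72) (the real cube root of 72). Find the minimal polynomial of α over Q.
m_α(x) = x^3 - 72

α satisfies α^3 = 72, so x^3 - 72 annihilates α. By the rational root test, a rational root p/q (in lowest terms) of x^3 - 72 would satisfy p^3 = 72 q^3, forcing q = 1 and p^3 = 72; but 72 is not a perfect cube, contradiction. A monic cubic over Q with no rational root is irreducible (any nontrivial factorization would include a linear factor). Hence x^3 - 72 is the minimal polynomial of α, and in particular [Q(α):Q] = 3.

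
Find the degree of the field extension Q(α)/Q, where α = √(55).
[Q(α):Q] = 2

[Q(α):Q] equals the degree of the minimal polynomial of α. Here α^2 = 55 and x^2 - 55 is irreducible (d = 55 is squarefree, ≠ 1, hence not a square), so deg(m_α) = 2. Thus [Q(α):Q] = 2.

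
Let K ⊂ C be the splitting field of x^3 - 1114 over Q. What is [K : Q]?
[K : Q] = 6

The roots of x^3 - 1114 are ∛1114, ω∛1114, ω^2∛1114 where ω = e^(2πi/3) is a primitive cube root of unity, so K = Q(∛1114, ω). Now [Q(∛1114):Q] = 3 (since 1114 is not a perfect cube, x^3 - 1114 is irreducible) and [Q(ω):Q] = 2. Both 2 and 3 divide [K:Q], and [K:Q] ≤ 3·2 = 6, so [K:Q] = 6. (Equivalently: Q(∛1114) ⊂ R but ω ∉ R, so [K : Q(∛1114)] = 2.)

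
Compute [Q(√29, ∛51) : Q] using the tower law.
[Q(√29, ∛51) : Q] = 6

Let L = Q(√29, ∛51). Since Q(√29) ⊂ L and [Q(√29):Q] = 2, the tower law gives 2 | [L:Q]. Likewise Q(∛51) ⊂ L with [Q(∛51):Q] = 3 (because 51 is not a perfect cube), so 3 | [L:Q]. As gcd(2,3) = 1, [L:Q] is divisible by 6. Conversely L is generated over Q by √29 and ∛51, so [L:Q] ≤ 2·3 = 6. Therefore [Q(√29, ∛51) : Q] = 6.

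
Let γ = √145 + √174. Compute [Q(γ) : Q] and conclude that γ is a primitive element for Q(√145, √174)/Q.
[Q(γ) : Q] = 4 (equivalently, Q(γ) = Q(√145, √174))

Obviously Q(γ) ⊆ Q(√145, √174), and [Q(√145, √174):Q] = 4 (since 145, 174 are distinct squarefree integers > 1 with 25230 not a perfect square). To show equality we compute the minimal polynomial of γ. From γ = √145 + √174: γ^2 = 145 + 2√(25230) + 174 = 319 + 2√(25230), so γ^2 - 319 = 2√(25230); squaring, (γ^2 - 319)^2 = 4·25230, i.e. γ^4 - 638γ^2 + 101761 - 100920 = 0, i.e. γ^4 - 638γ^2 + 841 = 0. So γ is a root of x^4 - 638x^2 + 841. This polynomial is irreducible over Q: it has no rational root (each ±√145 ± √174 is irrational), and any factorization into two quadratics over Q would force √(25230) ∈ Q (pairing opposite roots) or √145, √174 ∈ Q (other pairings), all impossible. Hence [Q(γ):Q] = 4 = [Q(√145, √174):Q], so Q(γ) = Q(√145, √174).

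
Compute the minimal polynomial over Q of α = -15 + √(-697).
m_α(x) = x^2 + 30x + 922

From α + 15 = √(-697), squaring gives (α + 15)^2 = -697, i.e. α^2 + 30α + 225 = -697, so α^2 + 30α + 922 = 0. The discriminant of x^2 + 30x + 922 is (30)^2 - 4·(922) = 900 - 3688 = -2788, and 4·(-697) is not a perfect square in Q since -697 is squarefree and ≠ 1. Hence x^2 + 30x + 922 is irreducible over Q and is the minimal polynomial of α.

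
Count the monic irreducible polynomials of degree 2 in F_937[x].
There are 438516 monic irreducible polynomials of degree 2 over F_937

Each element of F_{937^2} that lies in no proper subfield is a root of exactly one monic irreducible of degree 2 over F_937, and each such polynomial has 2 distinct roots in F_{937^2}. By Möbius inversion the count is N_937(2) = (1/2) Σ_{d|2} μ(2/d) · 937^d = (1/2)(μ(2)·937^1 + μ(1)·937^2) = 877032/2 = 438516.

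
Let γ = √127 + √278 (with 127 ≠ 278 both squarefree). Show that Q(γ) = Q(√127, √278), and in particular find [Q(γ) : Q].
[Q(γ) : Q] = 4 (equivalently, Q(γ) = Q(√127, √278))

Obviously Q(γ) ⊆ Q(√127, √278), and [Q(√127, √278):Q] = 4 (since 127, 278 are distinct squarefree integers > 1 with 35306 not a perfect square). To show equality we compute the minimal polynomial of γ. From γ = √127 + √278: γ^2 = 127 + 2√(35306) + 278 = 405 + 2√(35306), so γ^2 - 405 = 2√(35306); squaring, (γ^2 - 405)^2 = 4·35306, i.e. γ^4 - 810γ^2 + 164025 - 141224 = 0, i.e. γ^4 - 810γ^2 + 22801 = 0. So γ is a root of x^4 - 810x^2 + 22801. This polynomial is irreducible over Q: it has no rational root (each ±√127 ± √278 is irrational), and any factorization into two quadratics over Q would force √(35306) ∈ Q (pairing opposite roots) or √127, √278 ∈ Q (other pairings), all impossible. Hence [Q(γ):Q] = 4 = [Q(√127, √278):Q], so Q(γ) = Q(√127, √278).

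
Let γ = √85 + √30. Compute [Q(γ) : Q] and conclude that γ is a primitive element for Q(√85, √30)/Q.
[Q(γ) : Q] = 4 (equivalently, Q(γ) = Q(√85, √30))

Obviously Q(γ) ⊆ Q(√85, √30), and [Q(√85, √30):Q] = 4 (since 85, 30 are distinct squarefree integers > 1 with 2550 not a perfect square). To show equality we compute the minimal polynomial of γ. From γ = √85 + √30: γ^2 = 85 + 2√(2550) + 30 = 115 + 2√(2550), so γ^2 - 115 = 2√(2550); squaring, (γ^2 - 115)^2 = 4·2550, i.e. γ^4 - 230γ^2 + 13225 - 10200 = 0, i.e. γ^4 - 230γ^2 + 3025 = 0. So γ is a root of x^4 - 230x^2 + 3025. This polynomial is irreducible over Q: it has no rational root (each ±√85 ± √30 is irrational), and any factorization into two quadratics over Q would force √(2550) ∈ Q (pairing opposite roots) or √85, √30 ∈ Q (other pairings), all impossible. Hence [Q(γ):Q] = 4 = [Q(√85, √30):Q], so Q(γ) = Q(√85, √30).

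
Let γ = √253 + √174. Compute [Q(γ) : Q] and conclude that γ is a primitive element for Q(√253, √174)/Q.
[Q(γ) : Q] = 4 (equivalently, Q(γ) = Q(√253, √174))

Obviously Q(γ) ⊆ Q(√253, √174), and [Q(√253, √174):Q] = 4 (since 253, 174 are distinct squarefree integers > 1 with 44022 not a perfect square). To show equality we compute the minimal polynomial of γ. From γ = √253 + √174: γ^2 = 253 + 2√(44022) + 174 = 427 + 2√(44022), so γ^2 - 427 = 2√(44022); squaring, (γ^2 - 427)^2 = 4·44022, i.e. γ^4 - 854γ^2 + 182329 - 176088 = 0, i.e. γ^4 - 854γ^2 + 6241 = 0. So γ is a root of x^4 - 854x^2 + 6241. This polynomial is irreducible over Q: it has no rational root (each ±√253 ± √174 is irrational), and any factorization into two quadratics over Q would force √(44022) ∈ Q (pairing opposite roots) or √253, √174 ∈ Q (other pairings), all impossible. Hence [Q(γ):Q] = 4 = [Q(√253, √174):Q], so Q(γ) = Q(√253, √174).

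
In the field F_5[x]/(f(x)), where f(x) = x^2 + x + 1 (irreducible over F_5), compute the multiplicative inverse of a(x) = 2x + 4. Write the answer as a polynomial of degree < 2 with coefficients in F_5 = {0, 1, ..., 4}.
a(x)^(-1) ≡ 4x + 1 (mod f(x))

Since f is irreducible over F_5, F_5[x]/(f) is a field and a(x) ≠ 0 has an inverse. Apply the extended Euclidean algorithm to f(x) and a(x) in F_5[x]: f(x) = (3x + 2)·a(x) + (3). The last nonzero remainder is the constant 3 = gcd(f, a) in F_5. Back-substituting through the division chain expresses 3 = s(x)·a(x) + t(x)·f(x) with s(x) ≡ 2x + 3 (mod f), so (2x + 3)·a(x) ≡ 3 (mod f). Multiplying by 3^(-1) ≡ 2 in F_5 gives a(x)^(-1) ≡ 2·(2x + 3) ≡ 4x + 1 (mod f). Check: (2x + 4)·(4x + 1) = 3x^2 + 3x + 4 ≡ 1 (mod x^2 + x + 1).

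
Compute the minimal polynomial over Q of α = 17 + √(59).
m_α(x) = x^2 - 34x + 230

From α - 17 = √(59), squaring gives (α - 17)^2 = 59, i.e. α^2 - 34α + 289 = 59, so α^2 - 34α + 230 = 0. The discriminant of x^2 - 34x + 230 is (-34)^2 - 4·(230) = 1156 - 920 = 236, and 4·(59) is not a perfect square in Q since 59 is squarefree and ≠ 1. Hence x^2 - 34x + 230 is irreducible over Q and is the minimal polynomial of α.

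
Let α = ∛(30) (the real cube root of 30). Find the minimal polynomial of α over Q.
m_α(x) = x^3 - 30

α satisfies α^3 = 30, so x^3 - 30 annihilates α. By the rational root test, a rational root p/q (in lowest terms) of x^3 - 30 would satisfy p^3 = 30 q^3, forcing q = 1 and p^3 = 30; but 30 is not a perfect cube, contradiction. A monic cubic over Q with no rational root is irreducible (any nontrivial factorization would include a linear factor). Hence x^3 - 30 is the minimal polynomial of α, and in particular [Q(α):Q] = 3.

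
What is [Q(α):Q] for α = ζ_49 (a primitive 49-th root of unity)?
[Q(α):Q] = 42

The minimal polynomial of ζ_49 over Q is the 49-th cyclotomic polynomial Φ_49(x), which is irreducible over Q and has degree φ(49) = 42. Hence [Q(α):Q] = φ(49) = 42.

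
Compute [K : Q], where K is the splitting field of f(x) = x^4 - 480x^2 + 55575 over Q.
[K : Q] = 4

Solving the quadratic in x^2: x^2 = (480 ± √(480^2 - 4·55575))/2 = (480 ± √8100)/2 = (480 ± 90)/2, giving x^2 = 285 or x^2 = 195. So f(x) = (x^2 - 285)(x^2 - 195) and the roots of f are ±√285, ±√195. Hence the splitting field is K = Q(√285, √195). Since 285 and 195 are distinct squarefree integers > 1, their product 55575 is not a perfect square, so √195 ∉ Q(√285). By the tower law [K:Q] = [Q(√285,√195):Q(√285)] · [Q(√285):Q] = 2 · 2 = 4.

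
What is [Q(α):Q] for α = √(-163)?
[Q(α):Q] = 2

[Q(α):Q] equals the degree of the minimal polynomial of α. Here α^2 = -163 and x^2 + 163 is irreducible (d = -163 is squarefree, ≠ 1, hence not a square), so deg(m_α) = 2. Thus [Q(α):Q] = 2.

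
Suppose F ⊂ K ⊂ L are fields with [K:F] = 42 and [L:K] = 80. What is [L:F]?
[L:F] = 3360

The tower law says that for any tower of field extensions F ⊂ K ⊂ L with finite degrees, [L:F] = [L:K] · [K:F]. Here this gives [L:F] = 80 · 42 = 3360.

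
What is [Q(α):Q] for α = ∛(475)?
[Q(α):Q] = 3

The minimal polynomial of α is x^3 - 475, irreducible over Q since 475 is not a perfect cube (so x^3 - 475 has no rational root). Hence [Q(α):Q] = deg(m_α) = 3.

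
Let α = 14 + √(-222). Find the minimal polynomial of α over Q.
m_α(x) = x^2 - 28x + 418

From α - 14 = √(-222), squaring gives (α - 14)^2 = -222, i.e. α^2 - 28α + 196 = -222, so α^2 - 28α + 418 = 0. The discriminant of x^2 - 28x + 418 is (-28)^2 - 4·(418) = 784 - 1672 = -888, and 4·(-222) is not a perfect square in Q since -222 is squarefree and ≠ 1. Hence x^2 - 28x + 418 is irreducible over Q and is the minimal polynomial of α.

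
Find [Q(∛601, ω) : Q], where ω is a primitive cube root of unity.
[Q(∛601, ω) : Q] = 6

[Q(∛601):Q] = 3 (min poly x^3 - 601, irreducible since 601 is not a perfect cube). [Q(ω):Q] = 2 (min poly x^2 + x + 1). Since Q(∛601) ⊂ R and ω ∉ R, we have ω ∉ Q(∛601), so x^2 + x + 1 remains irreducible over Q(∛601) and [Q(∛601, ω) : Q(∛601)] = 2. By the tower law, [Q(∛601, ω) : Q] = 3 · 2 = 6. (In fact Q(∛601, ω) is the splitting field of x^3 - 601 over Q.)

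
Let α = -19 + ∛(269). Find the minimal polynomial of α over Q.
m_α(x) = x^3 + 57x^2 + 1083x + 6590

Set β = α + 19 = ∛(269), so β^3 = 269. Then (α + 19)^3 - 269 = 0, i.e. α is a root of g(x) = (x + 19)^3 - 269 = x^3 + 57x^2 + 1083x + 6590. Since g(x) = h(x + 19) where h(x) = x^3 - 269, and h is irreducible over Q (because 269 is not a perfect cube, so h has no rational root, and a monic cubic with no rational root is irreducible), g is also irreducible (irreducibility is preserved under the substitution x → x + 19). Hence m_α(x) = x^3 + 57x^2 + 1083x + 6590.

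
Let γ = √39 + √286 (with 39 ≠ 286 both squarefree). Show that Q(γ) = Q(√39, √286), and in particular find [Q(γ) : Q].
[Q(γ) : Q] = 4 (equivalently, Q(γ) = Q(√39, √286))

Obviously Q(γ) ⊆ Q(√39, √286), and [Q(√39, √286):Q] = 4 (since 39, 286 are distinct squarefree integers > 1 with 11154 not a perfect square). To show equality we compute the minimal polynomial of γ. From γ = √39 + √286: γ^2 = 39 + 2√(11154) + 286 = 325 + 2√(11154), so γ^2 - 325 = 2√(11154); squaring, (γ^2 - 325)^2 = 4·11154, i.e. γ^4 - 650γ^2 + 105625 - 44616 = 0, i.e. γ^4 - 650γ^2 + 61009 = 0. So γ is a root of x^4 - 650x^2 + 61009. This polynomial is irreducible over Q: it has no rational root (each ±√39 ± √286 is irrational), and any factorization into two quadratics over Q would force √(11154) ∈ Q (pairing opposite roots) or √39, √286 ∈ Q (other pairings), all impossible. Hence [Q(γ):Q] = 4 = [Q(√39, √286):Q], so Q(γ) = Q(√39, √286).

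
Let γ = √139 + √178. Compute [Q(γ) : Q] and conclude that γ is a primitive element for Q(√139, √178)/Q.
[Q(γ) : Q] = 4 (equivalently, Q(γ) = Q(√139, √178))

Obviously Q(γ) ⊆ Q(√139, √178), and [Q(√139, √178):Q] = 4 (since 139, 178 are distinct squarefree integers > 1 with 24742 not a perfect square). To show equality we compute the minimal polynomial of γ. From γ = √139 + √178: γ^2 = 139 + 2√(24742) + 178 = 317 + 2√(24742), so γ^2 - 317 = 2√(24742); squaring, (γ^2 - 317)^2 = 4·24742, i.e. γ^4 - 634γ^2 + 100489 - 98968 = 0, i.e. γ^4 - 634γ^2 + 1521 = 0. So γ is a root of x^4 - 634x^2 + 1521. This polynomial is irreducible over Q: it has no rational root (each ±√139 ± √178 is irrational), and any factorization into two quadratics over Q would force √(24742) ∈ Q (pairing opposite roots) or √139, √178 ∈ Q (other pairings), all impossible. Hence [Q(γ):Q] = 4 = [Q(√139, √178):Q], so Q(γ) = Q(√139, √178).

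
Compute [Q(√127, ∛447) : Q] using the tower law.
[Q(√127, ∛447) : Q] = 6

Let L = Q(√127, ∛447). Since Q(√127) ⊂ L and [Q(√127):Q] = 2, the tower law gives 2 | [L:Q]. Likewise Q(∛447) ⊂ L with [Q(∛447):Q] = 3 (because 447 is not a perfect cube), so 3 | [L:Q]. As gcd(2,3) = 1, [L:Q] is divisible by 6. Conversely L is generated over Q by √127 and ∛447, so [L:Q] ≤ 2·3 = 6. Therefore [Q(√127, ∛447) : Q] = 6.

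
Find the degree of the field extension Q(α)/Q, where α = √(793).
[Q(α):Q] = 2

[Q(α):Q] equals the degree of the minimal polynomial of α. Here α^2 = 793 and x^2 - 793 is irreducible (d = 793 is squarefree, ≠ 1, hence not a square), so deg(m_α) = 2. Thus [Q(α):Q] = 2.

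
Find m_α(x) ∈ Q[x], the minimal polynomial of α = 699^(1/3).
m_α(x) = x^3 - 699

α satisfies α^3 = 699, so x^3 - 699 annihilates α. By the rational root test, a rational root p/q (in lowest terms) of x^3 - 699 would satisfy p^3 = 699 q^3, forcing q = 1 and p^3 = 699; but 699 is not a perfect cube, contradiction. A monic cubic over Q with no rational root is irreducible (any nontrivial factorization would include a linear factor). Hence x^3 - 699 is the minimal polynomial of α, and in particular [Q(α):Q] = 3.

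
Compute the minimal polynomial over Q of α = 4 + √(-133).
m_α(x) = x^2 - 8x + 149

From α - 4 = √(-133), squaring gives (α - 4)^2 = -133, i.e. α^2 - 8α + 16 = -133, so α^2 - 8α + 149 = 0. The discriminant of x^2 - 8x + 149 is (-8)^2 - 4·(149) = 64 - 596 = -532, and 4·(-133) is not a perfect square in Q since -133 is squarefree and ≠ 1. Hence x^2 - 8x + 149 is irreducible over Q and is the minimal polynomial of α.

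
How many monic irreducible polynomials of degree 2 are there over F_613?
There are 187578 monic irreducible polynomials of degree 2 over F_613

Each element of F_{613^2} that lies in no proper subfield is a root of exactly one monic irreducible of degree 2 over F_613, and each such polynomial has 2 distinct roots in F_{613^2}. By Möbius inversion the count is N_613(2) = (1/2) Σ_{d|2} μ(2/d) · 613^d = (1/2)(μ(2)·613^1 + μ(1)·613^2) = 375156/2 = 187578.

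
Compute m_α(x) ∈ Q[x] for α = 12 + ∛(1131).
m_α(x) = x^3 - 36x^2 + 432x - 2859

Set β = α - 12 = ∛(1131), so β^3 = 1131. Then (α - 12)^3 - 1131 = 0, i.e. α is a root of g(x) = (x - 12)^3 - 1131 = x^3 - 36x^2 + 432x - 2859. Since g(x) = h(x - 12) where h(x) = x^3 - 1131, and h is irreducible over Q (because 1131 is not a perfect cube, so h has no rational root, and a monic cubic with no rational root is irreducible), g is also irreducible (irreducibility is preserved under the substitution x → x - 12). Hence m_α(x) = x^3 - 36x^2 + 432x - 2859.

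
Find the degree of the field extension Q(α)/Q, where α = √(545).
[Q(α):Q] = 2

[Q(α):Q] equals the degree of the minimal polynomial of α. Here α^2 = 545 and x^2 - 545 is irreducible (d = 545 is squarefree, ≠ 1, hence not a square), so deg(m_α) = 2. Thus [Q(α):Q] = 2.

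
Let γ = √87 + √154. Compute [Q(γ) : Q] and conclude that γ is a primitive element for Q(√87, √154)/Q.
[Q(γ) : Q] = 4 (equivalently, Q(γ) = Q(√87, √154))

Obviously Q(γ) ⊆ Q(√87, √154), and [Q(√87, √154):Q] = 4 (since 87, 154 are distinct squarefree integers > 1 with 13398 not a perfect square). To show equality we compute the minimal polynomial of γ. From γ = √87 + √154: γ^2 = 87 + 2√(13398) + 154 = 241 + 2√(13398), so γ^2 - 241 = 2√(13398); squaring, (γ^2 - 241)^2 = 4·13398, i.e. γ^4 - 482γ^2 + 58081 - 53592 = 0, i.e. γ^4 - 482γ^2 + 4489 = 0. So γ is a root of x^4 - 482x^2 + 4489. This polynomial is irreducible over Q: it has no rational root (each ±√87 ± √154 is irrational), and any factorization into two quadratics over Q would force √(13398) ∈ Q (pairing opposite roots) or √87, √154 ∈ Q (other pairings), all impossible. Hence [Q(γ):Q] = 4 = [Q(√87, √154):Q], so Q(γ) = Q(√87, √154).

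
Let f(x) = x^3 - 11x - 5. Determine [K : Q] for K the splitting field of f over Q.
[K : Q] = 6

By the rational root test, any rational root of the monic integer polynomial f(x) = x^3 - 11x - 5 must be an integer dividing the constant term -5, i.e. one of ±{1, 5}. Evaluating: f(1) = -15, f(-1) = 5, f(5) = 65, f(-5) = -75; none is 0, so f has no rational root and is therefore irreducible over Q (a cubic with no linear factor over a field is irreducible). For an irreducible cubic, the Galois group is A_3 or S_3 according as the discriminant disc(f) = -4a^3 - 27b^2 = -4·(-11)^3 - 27·(-5)^2 = 4649 is or is not a square in Q. Here disc(f) = 4649 is not a perfect square in Q, so the Galois group of f over Q is not contained in A_3 and must be all of S_3. The splitting field has degree |S_3| = 6 over Q, so [K : Q] = 6.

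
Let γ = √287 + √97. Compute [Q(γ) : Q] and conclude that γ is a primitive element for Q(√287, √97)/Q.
[Q(γ) : Q] = 4 (equivalently, Q(γ) = Q(√287, √97))

Obviously Q(γ) ⊆ Q(√287, √97), and [Q(√287, √97):Q] = 4 (since 287, 97 are distinct squarefree integers > 1 with 27839 not a perfect square). To show equality we compute the minimal polynomial of γ. From γ = √287 + √97: γ^2 = 287 + 2√(27839) + 97 = 384 + 2√(27839), so γ^2 - 384 = 2√(27839); squaring, (γ^2 - 384)^2 = 4·27839, i.e. γ^4 - 768γ^2 + 147456 - 111356 = 0, i.e. γ^4 - 768γ^2 + 36100 = 0. So γ is a root of x^4 - 768x^2 + 36100. This polynomial is irreducible over Q: it has no rational root (each ±√287 ± √97 is irrational), and any factorization into two quadratics over Q would force √(27839) ∈ Q (pairing opposite roots) or √287, √97 ∈ Q (other pairings), all impossible. Hence [Q(γ):Q] = 4 = [Q(√287, √97):Q], so Q(γ) = Q(√287, √97).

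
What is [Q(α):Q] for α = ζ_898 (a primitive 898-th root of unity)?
[Q(α):Q] = 448

The minimal polynomial of ζ_898 over Q is the 898-th cyclotomic polynomial Φ_898(x), which is irreducible over Q and has degree φ(898) = 448. Hence [Q(α):Q] = φ(898) = 448.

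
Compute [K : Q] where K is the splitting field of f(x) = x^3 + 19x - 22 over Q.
[K : Q] = 6

By the rational root test, any rational root of the monic integer polynomial f(x) = x^3 + 19x - 22 must be an integer dividing the constant term -22, i.e. one of ±{1, 2, 11, 22}. Evaluating: f(1) = -2, f(-1) = -42, f(2) = 24, f(-2) = -68, f(11) = 1518, f(-11) = -1562, f(22) = 11044, f(-22) = -11088; none is 0, so f has no rational root and is therefore irreducible over Q (a cubic with no linear factor over a field is irreducible). For an irreducible cubic, the Galois group is A_3 or S_3 according as the discriminant disc(f) = -4a^3 - 27b^2 = -4·(19)^3 - 27·(-22)^2 = -40504 is or is not a square in Q. Here disc(f) = -40504 is not a perfect square in Q, so the Galois group of f over Q is not contained in A_3 and must be all of S_3. The splitting field has degree |S_3| = 6 over Q, so [K : Q] = 6.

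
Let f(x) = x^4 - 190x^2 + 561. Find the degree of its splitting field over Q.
[K : Q] = 4

Solving the quadratic in x^2: x^2 = (190 ± √(190^2 - 4·561))/2 = (190 ± √33856)/2 = (190 ± 184)/2, giving x^2 = 187 or x^2 = 3. So f(x) = (x^2 - 187)(x^2 - 3) and the roots of f are ±√187, ±√3. Hence the splitting field is K = Q(√187, √3). Since 187 and 3 are distinct squarefree integers > 1, their product 561 is not a perfect square, so √3 ∉ Q(√187). By the tower law [K:Q] = [Q(√187,√3):Q(√187)] · [Q(√187):Q] = 2 · 2 = 4.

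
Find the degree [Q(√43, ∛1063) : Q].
[Q(√43, ∛1063) : Q] = 6

Let L = Q(√43, ∛1063). Since Q(√43) ⊂ L and [Q(√43):Q] = 2, the tower law gives 2 | [L:Q]. Likewise Q(∛1063) ⊂ L with [Q(∛1063):Q] = 3 (because 1063 is not a perfect cube), so 3 | [L:Q]. As gcd(2,3) = 1, [L:Q] is divisible by 6. Conversely L is generated over Q by √43 and ∛1063, so [L:Q] ≤ 2·3 = 6. Therefore [Q(√43, ∛1063) : Q] = 6.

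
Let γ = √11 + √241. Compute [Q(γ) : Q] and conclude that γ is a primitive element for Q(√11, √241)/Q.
[Q(γ) : Q] = 4 (equivalently, Q(γ) = Q(√11, √241))

Obviously Q(γ) ⊆ Q(√11, √241), and [Q(√11, √241):Q] = 4 (since 11, 241 are distinct squarefree integers > 1 with 2651 not a perfect square). To show equality we compute the minimal polynomial of γ. From γ = √11 + √241: γ^2 = 11 + 2√(2651) + 241 = 252 + 2√(2651), so γ^2 - 252 = 2√(2651); squaring, (γ^2 - 252)^2 = 4·2651, i.e. γ^4 - 504γ^2 + 63504 - 10604 = 0, i.e. γ^4 - 504γ^2 + 52900 = 0. So γ is a root of x^4 - 504x^2 + 52900. This polynomial is irreducible over Q: it has no rational root (each ±√11 ± √241 is irrational), and any factorization into two quadratics over Q would force √(2651) ∈ Q (pairing opposite roots) or √11, √241 ∈ Q (other pairings), all impossible. Hence [Q(γ):Q] = 4 = [Q(√11, √241):Q], so Q(γ) = Q(√11, √241).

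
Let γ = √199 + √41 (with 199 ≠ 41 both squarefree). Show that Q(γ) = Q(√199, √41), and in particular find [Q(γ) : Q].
[Q(γ) : Q] = 4 (equivalently, Q(γ) = Q(√199, √41))

Obviously Q(γ) ⊆ Q(√199, √41), and [Q(√199, √41):Q] = 4 (since 199, 41 are distinct squarefree integers > 1 with 8159 not a perfect square). To show equality we compute the minimal polynomial of γ. From γ = √199 + √41: γ^2 = 199 + 2√(8159) + 41 = 240 + 2√(8159), so γ^2 - 240 = 2√(8159); squaring, (γ^2 - 240)^2 = 4·8159, i.e. γ^4 - 480γ^2 + 57600 - 32636 = 0, i.e. γ^4 - 480γ^2 + 24964 = 0. So γ is a root of x^4 - 480x^2 + 24964. This polynomial is irreducible over Q: it has no rational root (each ±√199 ± √41 is irrational), and any factorization into two quadratics over Q would force √(8159) ∈ Q (pairing opposite roots) or √199, √41 ∈ Q (other pairings), all impossible. Hence [Q(γ):Q] = 4 = [Q(√199, √41):Q], so Q(γ) = Q(√199, √41).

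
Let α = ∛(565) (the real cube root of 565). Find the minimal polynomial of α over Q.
m_α(x) = x^3 - 565

α satisfies α^3 = 565, so x^3 - 565 annihilates α. By the rational root test, a rational root p/q (in lowest terms) of x^3 - 565 would satisfy p^3 = 565 q^3, forcing q = 1 and p^3 = 565; but 565 is not a perfect cube, contradiction. A monic cubic over Q with no rational root is irreducible (any nontrivial factorization would include a linear factor). Hence x^3 - 565 is the minimal polynomial of α, and in particular [Q(α):Q] = 3.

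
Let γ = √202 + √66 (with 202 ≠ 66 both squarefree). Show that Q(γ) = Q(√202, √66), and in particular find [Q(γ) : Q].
[Q(γ) : Q] = 4 (equivalently, Q(γ) = Q(√202, √66))

Obviously Q(γ) ⊆ Q(√202, √66), and [Q(√202, √66):Q] = 4 (since 202, 66 are distinct squarefree integers > 1 with 13332 not a perfect square). To show equality we compute the minimal polynomial of γ. From γ = √202 + √66: γ^2 = 202 + 2√(13332) + 66 = 268 + 2√(13332), so γ^2 - 268 = 2√(13332); squaring, (γ^2 - 268)^2 = 4·13332, i.e. γ^4 - 536γ^2 + 71824 - 53328 = 0, i.e. γ^4 - 536γ^2 + 18496 = 0. So γ is a root of x^4 - 536x^2 + 18496. This polynomial is irreducible over Q: it has no rational root (each ±√202 ± √66 is irrational), and any factorization into two quadratics over Q would force √(13332) ∈ Q (pairing opposite roots) or √202, √66 ∈ Q (other pairings), all impossible. Hence [Q(γ):Q] = 4 = [Q(√202, √66):Q], so Q(γ) = Q(√202, √66).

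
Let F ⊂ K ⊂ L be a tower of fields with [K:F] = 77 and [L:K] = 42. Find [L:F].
[L:F] = 3234

The tower law says that for any tower of field extensions F ⊂ K ⊂ L with finite degrees, [L:F] = [L:K] · [K:F]. Here this gives [L:F] = 42 · 77 = 3234.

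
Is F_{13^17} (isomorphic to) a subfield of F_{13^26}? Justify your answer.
No: F_{13^17} is not a subfield of F_{13^26}

F_{p^m} embeds in F_{p^n} iff m | n. Here 17 ∤ 26 (since 26 = 1·17 + 9 with remainder 9 ≠ 0), so F_{13^17} is not a subfield of F_{13^26}. Equivalently: if it were, the tower law would give 17 = [F_{13^17}:F_13] dividing [F_{13^26}:F_13] = 26, contradiction.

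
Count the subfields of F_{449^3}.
F_{449^3} has 2 subfields

The subfields of F_{p^n} are exactly the fields F_{p^d} for d | n (each is the fixed field of the unique index-d subgroup of Gal(F_{p^n}/F_p) ≅ Z/nZ). The divisors of n = 3 are {1, 3}, giving 2 subfields: F_{449^1}, F_{449^3}.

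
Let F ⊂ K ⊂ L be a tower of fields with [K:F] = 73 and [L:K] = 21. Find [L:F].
[L:F] = 1533

The tower law says that for any tower of field extensions F ⊂ K ⊂ L with finite degrees, [L:F] = [L:K] · [K:F]. Here this gives [L:F] = 21 · 73 = 1533.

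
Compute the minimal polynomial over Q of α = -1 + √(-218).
m_α(x) = x^2 + 2x + 219

From α + 1 = √(-218), squaring gives (α + 1)^2 = -218, i.e. α^2 + 2α + 1 = -218, so α^2 + 2α + 219 = 0. The discriminant of x^2 + 2x + 219 is (2)^2 - 4·(219) = 4 - 876 = -872, and 4·(-218) is not a perfect square in Q since -218 is squarefree and ≠ 1. Hence x^2 + 2x + 219 is irreducible over Q and is the minimal polynomial of α.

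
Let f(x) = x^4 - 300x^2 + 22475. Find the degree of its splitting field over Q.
[K : Q] = 4

Solving the quadratic in x^2: x^2 = (300 ± √(300^2 - 4·22475))/2 = (300 ± √100)/2 = (300 ± 10)/2, giving x^2 = 145 or x^2 = 155. So f(x) = (x^2 - 145)(x^2 - 155) and the roots of f are ±√145, ±√155. Hence the splitting field is K = Q(√145, √155). Since 145 and 155 are distinct squarefree integers > 1, their product 22475 is not a perfect square, so √155 ∉ Q(√145). By the tower law [K:Q] = [Q(√145,√155):Q(√145)] · [Q(√145):Q] = 2 · 2 = 4.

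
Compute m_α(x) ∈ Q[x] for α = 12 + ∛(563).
m_α(x) = x^3 - 36x^2 + 432x - 2291

Set β = α - 12 = ∛(563), so β^3 = 563. Then (α - 12)^3 - 563 = 0, i.e. α is a root of g(x) = (x - 12)^3 - 563 = x^3 - 36x^2 + 432x - 2291. Since g(x) = h(x - 12) where h(x) = x^3 - 563, and h is irreducible over Q (because 563 is not a perfect cube, so h has no rational root, and a monic cubic with no rational root is irreducible), g is also irreducible (irreducibility is preserved under the substitution x → x - 12). Hence m_α(x) = x^3 - 36x^2 + 432x - 2291.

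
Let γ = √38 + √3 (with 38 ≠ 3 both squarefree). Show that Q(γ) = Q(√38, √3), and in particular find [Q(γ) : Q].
[Q(γ) : Q] = 4 (equivalently, Q(γ) = Q(√38, √3))

Obviously Q(γ) ⊆ Q(√38, √3), and [Q(√38, √3):Q] = 4 (since 38, 3 are distinct squarefree integers > 1 with 114 not a perfect square). To show equality we compute the minimal polynomial of γ. From γ = √38 + √3: γ^2 = 38 + 2√(114) + 3 = 41 + 2√(114), so γ^2 - 41 = 2√(114); squaring, (γ^2 - 41)^2 = 4·114, i.e. γ^4 - 82γ^2 + 1681 - 456 = 0, i.e. γ^4 - 82γ^2 + 1225 = 0. So γ is a root of x^4 - 82x^2 + 1225. This polynomial is irreducible over Q: it has no rational root (each ±√38 ± √3 is irrational), and any factorization into two quadratics over Q would force √(114) ∈ Q (pairing opposite roots) or √38, √3 ∈ Q (other pairings), all impossible. Hence [Q(γ):Q] = 4 = [Q(√38, √3):Q], so Q(γ) = Q(√38, √3).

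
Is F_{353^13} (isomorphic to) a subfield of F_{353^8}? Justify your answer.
No: F_{353^13} is not a subfield of F_{353^8}

F_{p^m} embeds in F_{p^n} iff m | n. Here 13 ∤ 8 (since 8 = 0·13 + 8 with remainder 8 ≠ 0), so F_{353^13} is not a subfield of F_{353^8}. Equivalently: if it were, the tower law would give 13 = [F_{353^13}:F_353] dividing [F_{353^8}:F_353] = 8, contradiction.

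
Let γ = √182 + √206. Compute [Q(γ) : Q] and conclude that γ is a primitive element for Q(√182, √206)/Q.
[Q(γ) : Q] = 4 (equivalently, Q(γ) = Q(√182, √206))

Obviously Q(γ) ⊆ Q(√182, √206), and [Q(√182, √206):Q] = 4 (since 182, 206 are distinct squarefree integers > 1 with 37492 not a perfect square). To show equality we compute the minimal polynomial of γ. From γ = √182 + √206: γ^2 = 182 + 2√(37492) + 206 = 388 + 2√(37492), so γ^2 - 388 = 2√(37492); squaring, (γ^2 - 388)^2 = 4·37492, i.e. γ^4 - 776γ^2 + 150544 - 149968 = 0, i.e. γ^4 - 776γ^2 + 576 = 0. So γ is a root of x^4 - 776x^2 + 576. This polynomial is irreducible over Q: it has no rational root (each ±√182 ± √206 is irrational), and any factorization into two quadratics over Q would force √(37492) ∈ Q (pairing opposite roots) or √182, √206 ∈ Q (other pairings), all impossible. Hence [Q(γ):Q] = 4 = [Q(√182, √206):Q], so Q(γ) = Q(√182, √206).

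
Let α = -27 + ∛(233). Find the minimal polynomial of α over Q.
m_α(x) = x^3 + 81x^2 + 2187x + 19450

Set β = α + 27 = ∛(233), so β^3 = 233. Then (α + 27)^3 - 233 = 0, i.e. α is a root of g(x) = (x + 27)^3 - 233 = x^3 + 81x^2 + 2187x + 19450. Since g(x) = h(x + 27) where h(x) = x^3 - 233, and h is irreducible over Q (because 233 is not a perfect cube, so h has no rational root, and a monic cubic with no rational root is irreducible), g is also irreducible (irreducibility is preserved under the substitution x → x + 27). Hence m_α(x) = x^3 + 81x^2 + 2187x + 19450.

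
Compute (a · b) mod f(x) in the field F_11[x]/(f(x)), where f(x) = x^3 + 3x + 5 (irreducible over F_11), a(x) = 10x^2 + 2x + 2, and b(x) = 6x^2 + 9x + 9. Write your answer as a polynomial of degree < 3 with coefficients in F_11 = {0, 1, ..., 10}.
a · b ≡ 6x^2 + 2x + 3 (mod f(x))

Multiply in F_11[x]: a(x)·b(x) = (10x^2 + 2x + 2)·(6x^2 + 9x + 9) = 5x^4 + 3x^3 + 10x^2 + 3x + 7. This has degree ≥ 3, so divide by f(x) over F_11: 5x^4 + 3x^3 + 10x^2 + 3x + 7 = (5x + 3)·(x^3 + 3x + 5) + (6x^2 + 2x + 3). Hence a·b ≡ 6x^2 + 2x + 3 (mod f). (F_11[x]/(f) is a field with 11^3 = 1331 elements since f is irreducible of degree 3.)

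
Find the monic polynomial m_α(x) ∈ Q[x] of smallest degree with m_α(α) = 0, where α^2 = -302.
m_α(x) = x^2 + 302

α satisfies α^2 + 302 = 0, so x^2 + 302 annihilates α. Since d = -302 is squarefree and ≠ 1, it is not a perfect square in Q, so x^2 + 302 has no rational root and is therefore irreducible over Q (a degree-2 polynomial over a field is irreducible iff it has no root). Hence m_α(x) = x^2 + 302.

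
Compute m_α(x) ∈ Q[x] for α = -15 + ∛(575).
m_α(x) = x^3 + 45x^2 + 675x + 2800

Set β = α + 15 = ∛(575), so β^3 = 575. Then (α + 15)^3 - 575 = 0, i.e. α is a root of g(x) = (x + 15)^3 - 575 = x^3 + 45x^2 + 675x + 2800. Since g(x) = h(x + 15) where h(x) = x^3 - 575, and h is irreducible over Q (because 575 is not a perfect cube, so h has no rational root, and a monic cubic with no rational root is irreducible), g is also irreducible (irreducibility is preserved under the substitution x → x + 15). Hence m_α(x) = x^3 + 45x^2 + 675x + 2800.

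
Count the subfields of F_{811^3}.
F_{811^3} has 2 subfields

The subfields of F_{p^n} are exactly the fields F_{p^d} for d | n (each is the fixed field of the unique index-d subgroup of Gal(F_{p^n}/F_p) ≅ Z/nZ). The divisors of n = 3 are {1, 3}, giving 2 subfields: F_{811^1}, F_{811^3}.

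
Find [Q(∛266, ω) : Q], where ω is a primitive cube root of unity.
[Q(∛266, ω) : Q] = 6

[Q(∛266):Q] = 3 (min poly x^3 - 266, irreducible since 266 is not a perfect cube). [Q(ω):Q] = 2 (min poly x^2 + x + 1). Since Q(∛266) ⊂ R and ω ∉ R, we have ω ∉ Q(∛266), so x^2 + x + 1 remains irreducible over Q(∛266) and [Q(∛266, ω) : Q(∛266)] = 2. By the tower law, [Q(∛266, ω) : Q] = 3 · 2 = 6. (In fact Q(∛266, ω) is the splitting field of x^3 - 266 over Q.)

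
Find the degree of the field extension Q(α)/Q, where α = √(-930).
[Q(α):Q] = 2

[Q(α):Q] equals the degree of the minimal polynomial of α. Here α^2 = -930 and x^2 + 930 is irreducible (d = -930 is squarefree, ≠ 1, hence not a square), so deg(m_α) = 2. Thus [Q(α):Q] = 2.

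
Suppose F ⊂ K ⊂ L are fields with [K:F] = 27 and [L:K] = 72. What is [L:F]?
[L:F] = 1944

The tower law says that for any tower of field extensions F ⊂ K ⊂ L with finite degrees, [L:F] = [L:K] · [K:F]. Here this gives [L:F] = 72 · 27 = 1944.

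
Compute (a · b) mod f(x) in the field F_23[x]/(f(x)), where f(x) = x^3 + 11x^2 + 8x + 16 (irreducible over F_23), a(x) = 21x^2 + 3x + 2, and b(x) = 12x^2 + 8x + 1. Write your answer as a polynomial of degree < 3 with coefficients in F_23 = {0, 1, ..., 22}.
a · b ≡ 12x^2 + 17x + 12 (mod f(x))

Multiply in F_23[x]: a(x)·b(x) = (21x^2 + 3x + 2)·(12x^2 + 8x + 1) = 22x^4 + 20x^3 + 19x + 2. This has degree ≥ 3, so divide by f(x) over F_23: 22x^4 + 20x^3 + 19x + 2 = (22x + 8)·(x^3 + 11x^2 + 8x + 16) + (12x^2 + 17x + 12). Hence a·b ≡ 12x^2 + 17x + 12 (mod f). (F_23[x]/(f) is a field with 23^3 = 12167 elements since f is irreducible of degree 3.)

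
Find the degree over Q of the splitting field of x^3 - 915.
[K : Q] = 6

The roots of x^3 - 915 are ∛915, ω∛915, ω^2∛915 where ω = e^(2πi/3) is a primitive cube root of unity, so K = Q(∛915, ω). Now [Q(∛915):Q] = 3 (since 915 is not a perfect cube, x^3 - 915 is irreducible) and [Q(ω):Q] = 2. Both 2 and 3 divide [K:Q], and [K:Q] ≤ 3·2 = 6, so [K:Q] = 6. (Equivalently: Q(∛915) ⊂ R but ω ∉ R, so [K : Q(∛915)] = 2.)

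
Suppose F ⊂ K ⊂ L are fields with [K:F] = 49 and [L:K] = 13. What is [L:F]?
[L:F] = 637

The tower law says that for any tower of field extensions F ⊂ K ⊂ L with finite degrees, [L:F] = [L:K] · [K:F]. Here this gives [L:F] = 13 · 49 = 637.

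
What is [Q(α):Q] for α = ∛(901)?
[Q(α):Q] = 3

The minimal polynomial of α is x^3 - 901, irreducible over Q since 901 is not a perfect cube (so x^3 - 901 has no rational root). Hence [Q(α):Q] = deg(m_α) = 3.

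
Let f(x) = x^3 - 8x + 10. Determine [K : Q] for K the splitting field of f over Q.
[K : Q] = 6

By the rational root test, any rational root of the monic integer polynomial f(x) = x^3 - 8x + 10 must be an integer dividing the constant term 10, i.e. one of ±{1, 2, 5, 10}. Evaluating: f(1) = 3, f(-1) = 17, f(2) = 2, f(-2) = 18, f(5) = 95, f(-5) = -75, f(10) = 930, f(-10) = -910; none is 0, so f has no rational root and is therefore irreducible over Q (a cubic with no linear factor over a field is irreducible). For an irreducible cubic, the Galois group is A_3 or S_3 according as the discriminant disc(f) = -4a^3 - 27b^2 = -4·(-8)^3 - 27·(10)^2 = -652 is or is not a square in Q. Here disc(f) = -652 is not a perfect square in Q, so the Galois group of f over Q is not contained in A_3 and must be all of S_3. The splitting field has degree |S_3| = 6 over Q, so [K : Q] = 6.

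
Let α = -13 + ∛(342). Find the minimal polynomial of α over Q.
m_α(x) = x^3 + 39x^2 + 507x + 1855

Set β = α + 13 = ∛(342), so β^3 = 342. Then (α + 13)^3 - 342 = 0, i.e. α is a root of g(x) = (x + 13)^3 - 342 = x^3 + 39x^2 + 507x + 1855. Since g(x) = h(x + 13) where h(x) = x^3 - 342, and h is irreducible over Q (because 342 is not a perfect cube, so h has no rational root, and a monic cubic with no rational root is irreducible), g is also irreducible (irreducibility is preserved under the substitution x → x + 13). Hence m_α(x) = x^3 + 39x^2 + 507x + 1855.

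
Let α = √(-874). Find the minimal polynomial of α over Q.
m_α(x) = x^2 + 874

α satisfies α^2 + 874 = 0, so x^2 + 874 annihilates α. Since d = -874 is squarefree and ≠ 1, it is not a perfect square in Q, so x^2 + 874 has no rational root and is therefore irreducible over Q (a degree-2 polynomial over a field is irreducible iff it has no root). Hence m_α(x) = x^2 + 874.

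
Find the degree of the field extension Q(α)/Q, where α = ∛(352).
[Q(α):Q] = 3

The minimal polynomial of α is x^3 - 352, irreducible over Q since 352 is not a perfect cube (so x^3 - 352 has no rational root). Hence [Q(α):Q] = deg(m_α) = 3.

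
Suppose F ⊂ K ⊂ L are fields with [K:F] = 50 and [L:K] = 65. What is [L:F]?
[L:F] = 3250

The tower law says that for any tower of field extensions F ⊂ K ⊂ L with finite degrees, [L:F] = [L:K] · [K:F]. Here this gives [L:F] = 65 · 50 = 3250.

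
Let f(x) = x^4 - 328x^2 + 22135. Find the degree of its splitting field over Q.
[K : Q] = 4

Solving the quadratic in x^2: x^2 = (328 ± √(328^2 - 4·22135))/2 = (328 ± √19044)/2 = (328 ± 138)/2, giving x^2 = 95 or x^2 = 233. So f(x) = (x^2 - 95)(x^2 - 233) and the roots of f are ±√95, ±√233. Hence the splitting field is K = Q(√95, √233). Since 95 and 233 are distinct squarefree integers > 1, their product 22135 is not a perfect square, so √233 ∉ Q(√95). By the tower law [K:Q] = [Q(√95,√233):Q(√95)] · [Q(√95):Q] = 2 · 2 = 4.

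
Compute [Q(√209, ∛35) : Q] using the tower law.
[Q(√209, ∛35) : Q] = 6

Let L = Q(√209, ∛35). Since Q(√209) ⊂ L and [Q(√209):Q] = 2, the tower law gives 2 | [L:Q]. Likewise Q(∛35) ⊂ L with [Q(∛35):Q] = 3 (because 35 is not a perfect cube), so 3 | [L:Q]. As gcd(2,3) = 1, [L:Q] is divisible by 6. Conversely L is generated over Q by √209 and ∛35, so [L:Q] ≤ 2·3 = 6. Therefore [Q(√209, ∛35) : Q] = 6.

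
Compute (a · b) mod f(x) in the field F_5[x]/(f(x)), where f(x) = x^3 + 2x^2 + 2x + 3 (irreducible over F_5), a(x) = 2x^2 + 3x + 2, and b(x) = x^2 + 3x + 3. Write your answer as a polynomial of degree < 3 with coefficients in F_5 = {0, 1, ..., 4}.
a · b ≡ 3x^2 + 4x + 1 (mod f(x))

Multiply in F_5[x]: a(x)·b(x) = (2x^2 + 3x + 2)·(x^2 + 3x + 3) = 2x^4 + 4x^3 + 2x^2 + 1. This has degree ≥ 3, so divide by f(x) over F_5: 2x^4 + 4x^3 + 2x^2 + 1 = (2x)·(x^3 + 2x^2 + 2x + 3) + (3x^2 + 4x + 1). Hence a·b ≡ 3x^2 + 4x + 1 (mod f). (F_5[x]/(f) is a field with 5^3 = 125 elements since f is irreducible of degree 3.)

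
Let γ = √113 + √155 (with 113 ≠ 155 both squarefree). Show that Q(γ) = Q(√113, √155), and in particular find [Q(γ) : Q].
[Q(γ) : Q] = 4 (equivalently, Q(γ) = Q(√113, √155))

Obviously Q(γ) ⊆ Q(√113, √155), and [Q(√113, √155):Q] = 4 (since 113, 155 are distinct squarefree integers > 1 with 17515 not a perfect square). To show equality we compute the minimal polynomial of γ. From γ = √113 + √155: γ^2 = 113 + 2√(17515) + 155 = 268 + 2√(17515), so γ^2 - 268 = 2√(17515); squaring, (γ^2 - 268)^2 = 4·17515, i.e. γ^4 - 536γ^2 + 71824 - 70060 = 0, i.e. γ^4 - 536γ^2 + 1764 = 0. So γ is a root of x^4 - 536x^2 + 1764. This polynomial is irreducible over Q: it has no rational root (each ±√113 ± √155 is irrational), and any factorization into two quadratics over Q would force √(17515) ∈ Q (pairing opposite roots) or √113, √155 ∈ Q (other pairings), all impossible. Hence [Q(γ):Q] = 4 = [Q(√113, √155):Q], so Q(γ) = Q(√113, √155).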